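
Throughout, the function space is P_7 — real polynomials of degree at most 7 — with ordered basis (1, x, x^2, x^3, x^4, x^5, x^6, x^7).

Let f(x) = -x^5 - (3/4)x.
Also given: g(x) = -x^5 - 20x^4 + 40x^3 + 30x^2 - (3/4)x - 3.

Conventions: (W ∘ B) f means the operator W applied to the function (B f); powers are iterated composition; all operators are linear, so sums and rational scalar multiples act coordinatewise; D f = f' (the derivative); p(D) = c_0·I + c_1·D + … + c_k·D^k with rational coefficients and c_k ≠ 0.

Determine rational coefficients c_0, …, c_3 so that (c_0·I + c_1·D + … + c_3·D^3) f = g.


c_0 = 1, c_1 = 4, c_2 = -2, c_3 = -1/2

D^0 f = -x^5 - (3/4)x
D^1 f = -5x^4 - 3/4
D^2 f = -20x^3
D^3 f = -60x^2
matching coefficients of g against c_0 f + c_1 Df + … from the top degree down determines the c_i
solution: c_0 = 1, c_1 = 4, c_2 = -2, c_3 = -1/2


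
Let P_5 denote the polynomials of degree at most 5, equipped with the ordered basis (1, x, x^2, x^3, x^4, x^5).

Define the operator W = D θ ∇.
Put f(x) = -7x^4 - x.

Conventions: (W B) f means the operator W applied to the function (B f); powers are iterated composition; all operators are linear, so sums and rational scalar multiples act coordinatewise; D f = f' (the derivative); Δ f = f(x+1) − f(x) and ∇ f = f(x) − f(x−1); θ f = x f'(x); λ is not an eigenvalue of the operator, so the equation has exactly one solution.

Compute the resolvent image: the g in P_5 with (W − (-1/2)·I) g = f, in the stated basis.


write g with unknown coordinates in the stated basis and equate coefficients in (W − (-1/2)·I) g = f
solving from the highest basis element down gives g = -14x^4 + 1008x^2 - 674x - 3920
check: W g = -504x^2 + 336x + 1960
so W g − (-1/2)·g = -7x^4 - x = f ✓

the result is g(x) = -14x^4 + 1008x^2 - 674x - 3920


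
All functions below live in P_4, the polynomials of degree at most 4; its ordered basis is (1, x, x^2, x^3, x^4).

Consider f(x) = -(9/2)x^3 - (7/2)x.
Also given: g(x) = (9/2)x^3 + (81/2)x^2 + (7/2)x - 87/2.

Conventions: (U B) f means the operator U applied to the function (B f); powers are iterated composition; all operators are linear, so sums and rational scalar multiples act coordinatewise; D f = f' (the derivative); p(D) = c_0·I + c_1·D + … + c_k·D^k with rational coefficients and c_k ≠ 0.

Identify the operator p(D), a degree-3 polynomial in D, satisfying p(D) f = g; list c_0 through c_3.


D^0 f = -(9/2)x^3 - (7/2)x
D^1 f = -(27/2)x^2 - 7/2
D^2 f = -27x
D^3 f = -27
matching coefficients of g against c_0 f + c_1 Df + … from the top degree down determines the c_i
solution: c_0 = -1, c_1 = -3, c_2 = 0, c_3 = 2

c_0 = -1, c_1 = -3, c_2 = 0, c_3 = 2


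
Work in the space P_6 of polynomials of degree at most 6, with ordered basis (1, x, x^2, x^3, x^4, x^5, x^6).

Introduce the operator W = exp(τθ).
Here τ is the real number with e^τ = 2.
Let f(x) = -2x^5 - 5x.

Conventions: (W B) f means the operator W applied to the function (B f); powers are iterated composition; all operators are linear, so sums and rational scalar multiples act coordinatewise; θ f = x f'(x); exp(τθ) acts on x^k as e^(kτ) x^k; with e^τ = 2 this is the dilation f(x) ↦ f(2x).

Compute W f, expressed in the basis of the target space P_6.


the result is g(x) = -64x^5 - 10x

exp(τθ) x^k = e^(kτ) x^k; with e^τ = 2 this sends x^k to 2^k x^k
x ↦ 2 x
x^5 ↦ 32 x^5
applying this coordinatewise to f: exp(τθ) f = -64x^5 - 10x


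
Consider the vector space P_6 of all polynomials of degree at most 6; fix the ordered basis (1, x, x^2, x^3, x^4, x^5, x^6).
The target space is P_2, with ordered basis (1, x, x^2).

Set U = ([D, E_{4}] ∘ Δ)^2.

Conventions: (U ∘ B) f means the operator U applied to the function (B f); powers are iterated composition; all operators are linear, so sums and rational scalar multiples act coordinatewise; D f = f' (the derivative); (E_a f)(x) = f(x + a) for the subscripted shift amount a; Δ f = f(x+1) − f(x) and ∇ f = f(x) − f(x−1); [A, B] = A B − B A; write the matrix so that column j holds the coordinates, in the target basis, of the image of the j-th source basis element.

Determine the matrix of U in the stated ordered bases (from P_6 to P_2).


image of 1: 0
image of x: 0
image of x^2: 0
image of x^3: 0
image of x^4: 0
image of x^5: 0
image of x^6: 0
each image's coordinates form column j of the matrix

the matrix is [[0, 0, 0, 0, 0, 0, 0]; [0, 0, 0, 0, 0, 0, 0]; [0, 0, 0, 0, 0, 0, 0]] (rows listed top to bottom)


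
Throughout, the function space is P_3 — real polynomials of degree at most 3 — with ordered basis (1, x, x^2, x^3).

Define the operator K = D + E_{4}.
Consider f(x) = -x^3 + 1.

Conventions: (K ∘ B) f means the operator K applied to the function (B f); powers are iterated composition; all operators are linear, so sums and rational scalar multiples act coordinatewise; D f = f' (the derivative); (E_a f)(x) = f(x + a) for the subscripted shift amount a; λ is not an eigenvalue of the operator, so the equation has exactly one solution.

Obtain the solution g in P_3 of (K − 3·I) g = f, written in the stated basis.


write g with unknown coordinates in the stated basis and equate coefficients in (K − 3·I) g = f
solving from the highest basis element down gives g = (1/2)x^3 + (15/4)x^2 + (123/4)x + 979/8
check: K g = (1/2)x^3 + (45/4)x^2 + (369/4)x + 2945/8
so K g − 3·g = -x^3 + 1 = f ✓

g(x) = (1/2)x^3 + (15/4)x^2 + (123/4)x + 979/8


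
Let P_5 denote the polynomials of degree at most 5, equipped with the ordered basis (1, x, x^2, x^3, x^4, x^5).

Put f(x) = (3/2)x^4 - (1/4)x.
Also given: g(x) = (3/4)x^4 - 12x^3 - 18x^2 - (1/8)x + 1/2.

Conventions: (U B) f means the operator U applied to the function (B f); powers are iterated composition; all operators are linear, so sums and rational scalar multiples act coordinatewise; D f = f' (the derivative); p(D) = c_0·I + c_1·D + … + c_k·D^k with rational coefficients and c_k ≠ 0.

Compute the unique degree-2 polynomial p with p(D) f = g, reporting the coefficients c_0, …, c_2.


D^0 f = (3/2)x^4 - (1/4)x
D^1 f = 6x^3 - 1/4
D^2 f = 18x^2
matching coefficients of g against c_0 f + c_1 Df + … from the top degree down determines the c_i
solution: c_0 = 1/2, c_1 = -2, c_2 = -1

c_0 = 1/2, c_1 = -2, c_2 = -1


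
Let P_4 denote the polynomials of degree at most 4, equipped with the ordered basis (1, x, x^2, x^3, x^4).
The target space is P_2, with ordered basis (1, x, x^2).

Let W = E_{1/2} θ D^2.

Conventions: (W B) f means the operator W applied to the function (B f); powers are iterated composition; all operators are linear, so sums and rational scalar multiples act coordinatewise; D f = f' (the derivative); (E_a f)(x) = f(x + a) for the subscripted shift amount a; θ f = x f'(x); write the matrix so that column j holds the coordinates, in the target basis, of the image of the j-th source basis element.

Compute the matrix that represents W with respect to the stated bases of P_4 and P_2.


image of 1: 0
image of x: 0
image of x^2: 0
image of x^3: 6x + 3
image of x^4: 24x^2 + 24x + 6
each image's coordinates form column j of the matrix

the matrix is [[0, 0, 0, 3, 6]; [0, 0, 0, 6, 24]; [0, 0, 0, 0, 24]] (rows listed top to bottom)


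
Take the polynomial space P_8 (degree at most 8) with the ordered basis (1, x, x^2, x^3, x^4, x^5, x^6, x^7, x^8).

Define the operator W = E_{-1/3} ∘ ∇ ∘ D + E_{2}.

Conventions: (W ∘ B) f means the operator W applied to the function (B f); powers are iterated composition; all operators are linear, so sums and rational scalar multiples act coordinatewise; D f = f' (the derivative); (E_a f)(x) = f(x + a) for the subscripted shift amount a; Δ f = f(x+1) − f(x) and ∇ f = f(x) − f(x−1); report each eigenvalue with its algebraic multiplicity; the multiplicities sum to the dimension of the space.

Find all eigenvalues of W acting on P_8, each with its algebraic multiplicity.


λ = 1 (multiplicity 9)

image of 1: 1
image of x: x + 2
image of x^2: x^2 + 4x + 6
image of x^3: x^3 + 6x^2 + 18x + 3
image of x^4: x^4 + 8x^3 + 36x^2 + 12x + 76/3
image of x^5: x^5 + 10x^4 + 60x^3 + 30x^2 + (380/3)x + 439/27
image of x^6: x^6 + 12x^5 + 90x^4 + 60x^3 + 380x^2 + (878/9)x + 2410/27
image of x^7: x^7 + 14x^6 + 126x^5 + 105x^4 + (2660/3)x^3 + (3073/9)x^2 + (16870/27)x + 7183/81
image of x^8: x^8 + 16x^7 + 168x^6 + 168x^5 + (5320/3)x^4 + (24584/27)x^3 + (67480/27)x^2 + (57464/81)x + 230312/729
the matrix is upper triangular; its diagonal is (1, 1, 1, 1, 1, 1, 1, 1, 1)
for a triangular matrix the eigenvalues are the diagonal entries, with algebraic multiplicity their repetition count


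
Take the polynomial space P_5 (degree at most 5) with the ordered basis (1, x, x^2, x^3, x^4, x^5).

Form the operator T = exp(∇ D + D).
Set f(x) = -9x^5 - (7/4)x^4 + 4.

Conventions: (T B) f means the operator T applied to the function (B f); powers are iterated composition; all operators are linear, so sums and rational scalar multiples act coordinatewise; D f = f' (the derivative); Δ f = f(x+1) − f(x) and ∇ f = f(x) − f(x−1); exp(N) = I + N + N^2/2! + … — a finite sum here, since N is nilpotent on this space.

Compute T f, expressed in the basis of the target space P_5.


the image equals g(x) = -9x^5 - (187/4)x^4 - 277x^3 - (783/2)x^2 - 793x - 319/4

order-1 term: -45x^4 - 187x^3 + 249x^2 - 159x + 38
order-2 term: -90x^3 - (1101/2)x^2 - 42x + 360
order-3 term: -90x^2 - 547x - 291
order-4 term: -45x - 727/4
order-5 term: -9
the series for exp(∇ D + D) f terminates at order 5
exp(∇ D + D) f = -9x^5 - (187/4)x^4 - 277x^3 - (783/2)x^2 - 793x - 319/4


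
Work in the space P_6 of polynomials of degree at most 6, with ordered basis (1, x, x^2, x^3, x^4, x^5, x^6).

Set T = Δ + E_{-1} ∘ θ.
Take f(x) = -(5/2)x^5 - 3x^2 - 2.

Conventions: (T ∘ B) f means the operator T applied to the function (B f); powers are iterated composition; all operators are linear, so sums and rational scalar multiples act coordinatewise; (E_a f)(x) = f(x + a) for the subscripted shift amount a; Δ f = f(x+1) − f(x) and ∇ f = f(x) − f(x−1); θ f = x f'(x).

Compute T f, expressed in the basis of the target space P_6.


Δ f = -(25/2)x^4 - 25x^3 - 25x^2 - (37/2)x - 11/2
θ f = -(25/2)x^5 - 6x^2
E_{-1} θ f = -(25/2)x^5 + (125/2)x^4 - 125x^3 + 119x^2 - (101/2)x + 13/2
(Δ + E_{-1} ∘ θ) f = -(25/2)x^5 + 50x^4 - 150x^3 + 94x^2 - 69x + 1

the result is g(x) = -(25/2)x^5 + 50x^4 - 150x^3 + 94x^2 - 69x + 1


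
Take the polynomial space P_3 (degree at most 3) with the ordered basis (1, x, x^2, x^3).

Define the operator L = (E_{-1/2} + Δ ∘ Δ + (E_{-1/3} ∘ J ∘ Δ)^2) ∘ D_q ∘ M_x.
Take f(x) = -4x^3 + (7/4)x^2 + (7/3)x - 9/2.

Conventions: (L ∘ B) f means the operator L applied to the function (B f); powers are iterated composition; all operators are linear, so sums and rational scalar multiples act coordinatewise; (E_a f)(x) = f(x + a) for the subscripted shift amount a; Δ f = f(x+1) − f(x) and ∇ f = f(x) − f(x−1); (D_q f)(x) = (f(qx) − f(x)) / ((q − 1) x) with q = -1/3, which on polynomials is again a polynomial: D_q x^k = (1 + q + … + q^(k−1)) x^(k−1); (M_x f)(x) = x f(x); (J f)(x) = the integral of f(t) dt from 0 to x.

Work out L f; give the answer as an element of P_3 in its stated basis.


the result is g(x) = -(160/27)x^3 + (227/54)x^2 - (6419/324)x - 225499/11664

M_x f = -4x^4 + (7/4)x^3 + (7/3)x^2 - (9/2)x
D_q M_x f = -(80/27)x^3 + (49/36)x^2 + (14/9)x - 9/2
E_{-1/2} (D_q ∘ M_x) f = -(80/27)x^3 + (209/36)x^2 - (73/36)x - 1973/432
Δ (D_q ∘ M_x) f = -(80/9)x^2 - (37/6)x - 5/108
Δ Δ (D_q ∘ M_x) f = -(160/9)x - 271/18
Δ (D_q ∘ M_x) f = -(80/9)x^2 - (37/6)x - 5/108
J Δ (D_q ∘ M_x) f = -(80/27)x^3 - (37/12)x^2 - (5/108)x
E_{-1/3} J Δ (D_q ∘ M_x) f = -(80/27)x^3 - (13/108)x^2 + (331/324)x - 317/1458
Δ (E_{-1/3} ∘ J ∘ Δ) (D_q ∘ M_x) f = -(80/9)x^2 - (493/54)x - 167/81
J Δ (E_{-1/3} ∘ J ∘ Δ) (D_q ∘ M_x) f = -(80/27)x^3 - (493/108)x^2 - (167/81)x
E_{-1/3} J Δ (E_{-1/3} ∘ J ∘ Δ) (D_q ∘ M_x) f = -(80/27)x^3 - (173/108)x^2 - (1/162)x + 845/2916
(E_{-1/2} + Δ ∘ Δ + (E_{-1/3} ∘ J ∘ Δ)^2) (D_q ∘ M_x) f = -(160/27)x^3 + (227/54)x^2 - (6419/324)x - 225499/11664


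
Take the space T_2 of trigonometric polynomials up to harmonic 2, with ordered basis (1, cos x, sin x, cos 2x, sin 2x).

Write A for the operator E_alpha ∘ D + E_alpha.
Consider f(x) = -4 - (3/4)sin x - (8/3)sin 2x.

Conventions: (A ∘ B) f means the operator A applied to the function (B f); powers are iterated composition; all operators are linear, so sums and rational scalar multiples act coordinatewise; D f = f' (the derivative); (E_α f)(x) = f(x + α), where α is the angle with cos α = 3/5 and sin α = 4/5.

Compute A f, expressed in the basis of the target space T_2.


D f = -(3/4)cos x - (16/3)cos 2x
E_alpha D f = -(9/20)cos x + (3/5)sin x + (112/75)cos 2x + (128/25)sin 2x
E_alpha f = -4 - (3/5)cos x - (9/20)sin x - (64/25)cos 2x + (56/75)sin 2x
(E_alpha ∘ D + E_alpha) f = -4 - (21/20)cos x + (3/20)sin x - (16/15)cos 2x + (88/15)sin 2x

g(x) = -4 - (21/20)cos x + (3/20)sin x - (16/15)cos 2x + (88/15)sin 2x


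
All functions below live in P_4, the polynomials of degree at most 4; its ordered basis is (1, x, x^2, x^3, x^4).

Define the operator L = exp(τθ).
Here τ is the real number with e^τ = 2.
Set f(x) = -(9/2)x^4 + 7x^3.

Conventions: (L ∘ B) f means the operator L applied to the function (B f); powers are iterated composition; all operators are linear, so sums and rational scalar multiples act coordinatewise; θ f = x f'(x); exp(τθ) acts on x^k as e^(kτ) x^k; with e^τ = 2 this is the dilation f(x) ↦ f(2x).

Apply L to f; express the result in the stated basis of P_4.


the result is g(x) = -72x^4 + 56x^3

exp(τθ) x^k = e^(kτ) x^k; with e^τ = 2 this sends x^k to 2^k x^k
x^3 ↦ 8 x^3
x^4 ↦ 16 x^4
applying this coordinatewise to f: exp(τθ) f = -72x^4 + 56x^3


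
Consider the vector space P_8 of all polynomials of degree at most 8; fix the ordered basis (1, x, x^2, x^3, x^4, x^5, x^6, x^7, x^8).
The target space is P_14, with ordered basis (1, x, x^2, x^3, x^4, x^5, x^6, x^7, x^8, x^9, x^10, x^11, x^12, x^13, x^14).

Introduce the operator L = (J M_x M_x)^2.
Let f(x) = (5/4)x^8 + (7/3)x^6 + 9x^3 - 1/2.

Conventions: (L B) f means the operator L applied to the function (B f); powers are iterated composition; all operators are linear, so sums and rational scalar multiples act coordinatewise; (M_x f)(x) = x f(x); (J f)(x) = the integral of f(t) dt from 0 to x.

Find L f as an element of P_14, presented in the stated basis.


M_x f = (5/4)x^9 + (7/3)x^7 + 9x^4 - (1/2)x
M_x M_x f = (5/4)x^10 + (7/3)x^8 + 9x^5 - (1/2)x^2
J M_x M_x f = (5/44)x^11 + (7/27)x^9 + (3/2)x^6 - (1/6)x^3
M_x (J M_x M_x) f = (5/44)x^12 + (7/27)x^10 + (3/2)x^7 - (1/6)x^4
M_x M_x (J M_x M_x) f = (5/44)x^13 + (7/27)x^11 + (3/2)x^8 - (1/6)x^5
J M_x M_x (J M_x M_x) f = (5/616)x^14 + (7/324)x^12 + (1/6)x^9 - (1/36)x^6

the result is g(x) = (5/616)x^14 + (7/324)x^12 + (1/6)x^9 - (1/36)x^6


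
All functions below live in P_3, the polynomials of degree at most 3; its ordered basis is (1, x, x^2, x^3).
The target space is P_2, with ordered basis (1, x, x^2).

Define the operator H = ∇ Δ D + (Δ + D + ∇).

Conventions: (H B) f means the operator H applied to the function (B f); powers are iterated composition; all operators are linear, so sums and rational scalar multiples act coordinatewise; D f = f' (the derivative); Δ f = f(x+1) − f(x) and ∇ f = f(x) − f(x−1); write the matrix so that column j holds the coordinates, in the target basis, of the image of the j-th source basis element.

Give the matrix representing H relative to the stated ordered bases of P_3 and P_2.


image of 1: 0
image of x: 3
image of x^2: 6x
image of x^3: 9x^2 + 8
each image's coordinates form column j of the matrix

the matrix is [[0, 3, 0, 8]; [0, 0, 6, 0]; [0, 0, 0, 9]] (rows listed top to bottom)


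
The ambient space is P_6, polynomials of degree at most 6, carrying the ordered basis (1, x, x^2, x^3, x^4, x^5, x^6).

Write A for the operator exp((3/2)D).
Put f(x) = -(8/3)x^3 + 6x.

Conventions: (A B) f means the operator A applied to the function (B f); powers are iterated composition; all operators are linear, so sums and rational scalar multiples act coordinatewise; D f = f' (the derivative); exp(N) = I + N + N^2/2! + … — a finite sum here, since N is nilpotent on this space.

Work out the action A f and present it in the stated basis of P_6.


order-1 term: -12x^2 + 9
order-2 term: -18x
order-3 term: -9
the series for exp((3/2)D) f terminates at order 3
exp((3/2)D) f = -(8/3)x^3 - 12x^2 - 12x

the result is g(x) = -(8/3)x^3 - 12x^2 - 12x


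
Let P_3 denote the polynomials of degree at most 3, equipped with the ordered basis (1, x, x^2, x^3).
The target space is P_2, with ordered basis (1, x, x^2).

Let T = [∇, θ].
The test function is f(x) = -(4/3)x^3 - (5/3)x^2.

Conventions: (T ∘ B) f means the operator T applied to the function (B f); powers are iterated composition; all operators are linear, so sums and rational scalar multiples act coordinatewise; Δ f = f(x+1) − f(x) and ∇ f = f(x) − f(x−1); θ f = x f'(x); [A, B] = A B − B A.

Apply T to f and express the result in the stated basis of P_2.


θ f = -4x^3 - (10/3)x^2
∇ θ f = -12x^2 + (16/3)x - 2/3
∇ f = -4x^2 + (2/3)x + 1/3
θ ∇ f = -8x^2 + (2/3)x
[∇, θ] f = -4x^2 + (14/3)x - 2/3

the result is g(x) = -4x^2 + (14/3)x - 2/3


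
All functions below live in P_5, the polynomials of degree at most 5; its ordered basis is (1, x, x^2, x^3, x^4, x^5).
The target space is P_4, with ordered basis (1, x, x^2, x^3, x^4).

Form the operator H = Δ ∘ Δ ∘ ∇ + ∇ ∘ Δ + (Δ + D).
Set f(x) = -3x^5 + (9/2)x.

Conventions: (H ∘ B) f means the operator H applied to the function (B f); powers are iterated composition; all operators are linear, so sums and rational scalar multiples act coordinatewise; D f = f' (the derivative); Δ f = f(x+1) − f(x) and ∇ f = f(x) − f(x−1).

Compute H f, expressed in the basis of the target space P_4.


∇ f = -15x^4 + 30x^3 - 30x^2 + 15x + 3/2
Δ ∇ f = -60x^3 - 30x
Δ Δ ∇ f = -180x^2 - 180x - 90
Δ f = -15x^4 - 30x^3 - 30x^2 - 15x + 3/2
∇ Δ f = -60x^3 - 30x
Δ f = -15x^4 - 30x^3 - 30x^2 - 15x + 3/2
D f = -15x^4 + 9/2
(Δ + D) f = -30x^4 - 30x^3 - 30x^2 - 15x + 6
(Δ ∘ Δ ∘ ∇ + ∇ ∘ Δ + (Δ + D)) f = -30x^4 - 90x^3 - 210x^2 - 225x - 84

the image equals g(x) = -30x^4 - 90x^3 - 210x^2 - 225x - 84


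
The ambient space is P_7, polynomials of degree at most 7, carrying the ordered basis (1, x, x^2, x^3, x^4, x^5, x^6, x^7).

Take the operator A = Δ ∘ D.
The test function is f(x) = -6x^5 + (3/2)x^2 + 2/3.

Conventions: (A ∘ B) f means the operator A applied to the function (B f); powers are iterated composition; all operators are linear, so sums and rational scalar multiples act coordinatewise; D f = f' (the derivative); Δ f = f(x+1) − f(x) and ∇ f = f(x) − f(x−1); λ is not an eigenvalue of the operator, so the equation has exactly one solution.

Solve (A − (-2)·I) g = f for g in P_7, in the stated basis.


the result is g(x) = -3x^5 + 30x^3 + (183/4)x^2 - 60x - 995/12

write g with unknown coordinates in the stated basis and equate coefficients in (A − (-2)·I) g = f
solving from the highest basis element down gives g = -3x^5 + 30x^3 + (183/4)x^2 - 60x - 995/12
check: A g = -60x^3 - 90x^2 + 120x + 333/2
so A g − (-2)·g = -6x^5 + (3/2)x^2 + 2/3 = f ✓


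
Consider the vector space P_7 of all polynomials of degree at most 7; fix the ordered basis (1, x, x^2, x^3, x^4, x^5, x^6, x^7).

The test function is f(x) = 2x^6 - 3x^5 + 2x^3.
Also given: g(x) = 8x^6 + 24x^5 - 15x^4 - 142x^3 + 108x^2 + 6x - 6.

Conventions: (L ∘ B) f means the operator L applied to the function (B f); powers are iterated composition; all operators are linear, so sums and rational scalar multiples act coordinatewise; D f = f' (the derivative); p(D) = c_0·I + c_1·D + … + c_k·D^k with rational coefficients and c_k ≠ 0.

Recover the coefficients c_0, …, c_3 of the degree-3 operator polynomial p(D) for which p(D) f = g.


D^0 f = 2x^6 - 3x^5 + 2x^3
D^1 f = 12x^5 - 15x^4 + 6x^2
D^2 f = 60x^4 - 60x^3 + 12x
D^3 f = 240x^3 - 180x^2 + 12
matching coefficients of g against c_0 f + c_1 Df + … from the top degree down determines the c_i
solution: c_0 = 4, c_1 = 3, c_2 = 1/2, c_3 = -1/2

c_0 = 4, c_1 = 3, c_2 = 1/2, c_3 = -1/2


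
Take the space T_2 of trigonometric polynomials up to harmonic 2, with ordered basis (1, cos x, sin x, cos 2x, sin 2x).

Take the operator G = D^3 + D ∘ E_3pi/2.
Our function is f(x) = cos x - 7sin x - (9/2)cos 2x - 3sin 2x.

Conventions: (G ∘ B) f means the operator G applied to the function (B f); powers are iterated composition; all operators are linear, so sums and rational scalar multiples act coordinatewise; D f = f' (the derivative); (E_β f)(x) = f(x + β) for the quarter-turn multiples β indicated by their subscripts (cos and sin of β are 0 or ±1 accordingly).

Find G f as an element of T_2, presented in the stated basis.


the image equals g(x) = 8cos x - 6sin x + 30cos 2x - 45sin 2x

D f = -7cos x - sin x - 6cos 2x + 9sin 2x
D D f = -cos x + 7sin x + 18cos 2x + 12sin 2x
D D D f = 7cos x + sin x + 24cos 2x - 36sin 2x
E_3pi/2 f = 7cos x + sin x + (9/2)cos 2x + 3sin 2x
D E_3pi/2 f = cos x - 7sin x + 6cos 2x - 9sin 2x
(D^3 + D ∘ E_3pi/2) f = 8cos x - 6sin x + 30cos 2x - 45sin 2x


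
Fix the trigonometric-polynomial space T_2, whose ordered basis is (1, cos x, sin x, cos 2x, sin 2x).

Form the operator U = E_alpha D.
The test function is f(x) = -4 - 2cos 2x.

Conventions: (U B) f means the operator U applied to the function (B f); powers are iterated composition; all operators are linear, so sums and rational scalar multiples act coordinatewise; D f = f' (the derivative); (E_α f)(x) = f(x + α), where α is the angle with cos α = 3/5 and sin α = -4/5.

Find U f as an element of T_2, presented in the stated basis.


the result is g(x) = -(96/25)cos 2x - (28/25)sin 2x

D f = 4sin 2x
E_alpha D f = -(96/25)cos 2x - (28/25)sin 2x


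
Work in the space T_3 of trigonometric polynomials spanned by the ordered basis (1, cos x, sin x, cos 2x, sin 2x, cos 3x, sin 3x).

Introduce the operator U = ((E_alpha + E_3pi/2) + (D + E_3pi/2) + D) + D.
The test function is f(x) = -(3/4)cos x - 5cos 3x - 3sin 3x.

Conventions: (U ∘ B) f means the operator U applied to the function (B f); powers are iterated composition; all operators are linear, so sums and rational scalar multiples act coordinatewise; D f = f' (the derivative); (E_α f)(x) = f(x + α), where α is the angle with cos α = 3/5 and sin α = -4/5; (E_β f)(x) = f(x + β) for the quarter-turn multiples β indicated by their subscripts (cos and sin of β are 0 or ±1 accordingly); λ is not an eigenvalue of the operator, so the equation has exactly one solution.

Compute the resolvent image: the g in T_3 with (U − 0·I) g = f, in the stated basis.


write g with unknown coordinates in the stated basis and equate coefficients in (U − 0·I) g = f
solving from the highest basis element down gives g = -(9/8)cos x - (3/8)sin x + (2289/7141)cos 3x - (3152/7141)sin 3x
check: U g = -(3/4)cos x - 5cos 3x - 3sin 3x
so U g − 0·g = -(3/4)cos x - 5cos 3x - 3sin 3x = f ✓

g(x) = -(9/8)cos x - (3/8)sin x + (2289/7141)cos 3x - (3152/7141)sin 3x


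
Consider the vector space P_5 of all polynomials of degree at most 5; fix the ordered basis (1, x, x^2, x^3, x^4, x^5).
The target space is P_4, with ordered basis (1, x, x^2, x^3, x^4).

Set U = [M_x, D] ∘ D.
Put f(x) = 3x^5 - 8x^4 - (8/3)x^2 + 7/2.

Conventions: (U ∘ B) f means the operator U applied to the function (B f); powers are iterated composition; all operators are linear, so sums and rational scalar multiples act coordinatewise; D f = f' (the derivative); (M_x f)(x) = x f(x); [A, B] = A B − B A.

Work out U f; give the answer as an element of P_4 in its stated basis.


the result is g(x) = -15x^4 + 32x^3 + (16/3)x

D f = 15x^4 - 32x^3 - (16/3)x
D D f = 60x^3 - 96x^2 - 16/3
M_x D D f = 60x^4 - 96x^3 - (16/3)x
M_x D f = 15x^5 - 32x^4 - (16/3)x^2
D M_x D f = 75x^4 - 128x^3 - (32/3)x
[M_x, D] D f = -15x^4 + 32x^3 + (16/3)x


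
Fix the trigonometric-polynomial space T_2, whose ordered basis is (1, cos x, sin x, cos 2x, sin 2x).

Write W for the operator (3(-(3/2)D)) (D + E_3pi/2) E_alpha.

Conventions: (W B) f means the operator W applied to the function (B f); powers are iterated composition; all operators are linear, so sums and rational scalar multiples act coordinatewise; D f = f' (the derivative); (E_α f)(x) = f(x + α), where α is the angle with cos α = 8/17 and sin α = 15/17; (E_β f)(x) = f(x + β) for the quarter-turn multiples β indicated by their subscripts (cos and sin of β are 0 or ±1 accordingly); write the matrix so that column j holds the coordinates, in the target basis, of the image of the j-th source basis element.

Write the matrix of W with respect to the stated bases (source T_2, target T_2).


image of 1: 0
image of cos x: 0
image of sin x: 0
image of cos 2x: -(5058/289)cos 2x - (2871/289)sin 2x
image of sin 2x: (2871/289)cos 2x - (5058/289)sin 2x
each image's coordinates form column j of the matrix

the matrix is [[0, 0, 0, 0, 0]; [0, 0, 0, 0, 0]; [0, 0, 0, 0, 0]; [0, 0, 0, -5058/289, 2871/289]; [0, 0, 0, -2871/289, -5058/289]] (rows listed top to bottom)


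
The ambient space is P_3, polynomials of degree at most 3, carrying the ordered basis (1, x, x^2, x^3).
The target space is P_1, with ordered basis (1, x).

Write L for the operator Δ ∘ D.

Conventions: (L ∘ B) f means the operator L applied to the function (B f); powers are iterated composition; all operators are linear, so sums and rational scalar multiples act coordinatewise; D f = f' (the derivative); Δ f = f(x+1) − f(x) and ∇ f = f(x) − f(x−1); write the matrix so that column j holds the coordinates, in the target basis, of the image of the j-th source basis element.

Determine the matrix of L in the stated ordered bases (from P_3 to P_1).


image of 1: 0
image of x: 0
image of x^2: 2
image of x^3: 6x + 3
each image's coordinates form column j of the matrix

the matrix is [[0, 0, 2, 3]; [0, 0, 0, 6]] (rows listed top to bottom)


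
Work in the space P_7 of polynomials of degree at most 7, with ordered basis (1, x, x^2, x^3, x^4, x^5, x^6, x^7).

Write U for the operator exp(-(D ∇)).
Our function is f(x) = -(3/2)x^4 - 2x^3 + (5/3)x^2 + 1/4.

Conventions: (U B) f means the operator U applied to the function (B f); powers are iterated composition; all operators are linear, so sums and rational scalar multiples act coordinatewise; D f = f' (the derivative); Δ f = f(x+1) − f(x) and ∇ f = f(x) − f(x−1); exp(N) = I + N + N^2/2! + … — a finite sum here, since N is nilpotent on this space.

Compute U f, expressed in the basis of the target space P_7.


the image equals g(x) = -(3/2)x^4 - 2x^3 + (59/3)x^2 - 6x - 253/12

order-1 term: 18x^2 - 6x - 10/3
order-2 term: -18
the series for exp(-(D ∇)) f terminates at order 2
exp(-(D ∇)) f = -(3/2)x^4 - 2x^3 + (59/3)x^2 - 6x - 253/12


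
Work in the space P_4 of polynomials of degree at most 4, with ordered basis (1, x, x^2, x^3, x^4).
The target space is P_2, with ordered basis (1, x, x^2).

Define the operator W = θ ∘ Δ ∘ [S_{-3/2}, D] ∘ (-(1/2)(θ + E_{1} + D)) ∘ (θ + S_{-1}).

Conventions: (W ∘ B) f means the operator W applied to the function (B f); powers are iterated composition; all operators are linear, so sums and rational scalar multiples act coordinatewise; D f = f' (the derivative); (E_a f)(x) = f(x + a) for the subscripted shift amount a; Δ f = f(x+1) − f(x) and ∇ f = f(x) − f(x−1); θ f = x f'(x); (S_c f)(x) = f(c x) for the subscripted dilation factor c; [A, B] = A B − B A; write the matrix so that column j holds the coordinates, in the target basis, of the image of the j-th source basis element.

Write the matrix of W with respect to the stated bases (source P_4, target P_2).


image of 1: 0
image of x: 0
image of x^2: 0
image of x^3: -135x
image of x^4: (10125/4)x^2 + (4725/8)x
each image's coordinates form column j of the matrix

the matrix is [[0, 0, 0, 0, 0]; [0, 0, 0, -135, 4725/8]; [0, 0, 0, 0, 10125/4]] (rows listed top to bottom)


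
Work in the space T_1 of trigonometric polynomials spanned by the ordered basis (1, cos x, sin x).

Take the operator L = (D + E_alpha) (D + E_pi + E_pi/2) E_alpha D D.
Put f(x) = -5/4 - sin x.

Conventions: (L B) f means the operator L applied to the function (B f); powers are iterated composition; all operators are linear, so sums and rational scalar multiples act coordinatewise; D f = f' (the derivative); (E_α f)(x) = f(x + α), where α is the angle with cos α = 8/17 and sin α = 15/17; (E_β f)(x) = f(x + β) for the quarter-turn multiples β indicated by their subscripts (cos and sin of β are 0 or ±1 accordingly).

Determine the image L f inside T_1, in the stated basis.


D f = -cos x
D D f = sin x
E_alpha (D D) f = (15/17)cos x + (8/17)sin x
D E_alpha (D D) f = (8/17)cos x - (15/17)sin x
E_pi E_alpha (D D) f = -(15/17)cos x - (8/17)sin x
E_pi/2 E_alpha (D D) f = (8/17)cos x - (15/17)sin x
(D + E_pi + E_pi/2) E_alpha (D D) f = (1/17)cos x - (38/17)sin x
D (D + E_pi + E_pi/2) E_alpha (D D) f = -(38/17)cos x - (1/17)sin x
E_alpha (D + E_pi + E_pi/2) E_alpha (D D) f = -(562/289)cos x - (319/289)sin x
(D + E_alpha) (D + E_pi + E_pi/2) E_alpha (D D) f = -(1208/289)cos x - (336/289)sin x

the image equals g(x) = -(1208/289)cos x - (336/289)sin x


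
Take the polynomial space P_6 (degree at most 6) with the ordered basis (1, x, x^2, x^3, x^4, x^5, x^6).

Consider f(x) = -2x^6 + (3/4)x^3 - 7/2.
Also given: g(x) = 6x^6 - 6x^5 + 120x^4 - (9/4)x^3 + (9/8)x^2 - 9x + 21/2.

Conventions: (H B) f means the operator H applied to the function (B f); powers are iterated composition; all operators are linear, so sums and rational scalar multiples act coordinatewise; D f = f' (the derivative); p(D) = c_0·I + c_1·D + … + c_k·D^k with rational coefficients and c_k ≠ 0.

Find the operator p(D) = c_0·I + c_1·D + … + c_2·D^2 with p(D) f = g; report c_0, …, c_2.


p(D) = -3·I + (1/2)·D − 2·D^2, i.e. c_0 = -3, c_1 = 1/2, c_2 = -2

D^0 f = -2x^6 + (3/4)x^3 - 7/2
D^1 f = -12x^5 + (9/4)x^2
D^2 f = -60x^4 + (9/2)x
matching coefficients of g against c_0 f + c_1 Df + … from the top degree down determines the c_i
solution: c_0 = -3, c_1 = 1/2, c_2 = -2


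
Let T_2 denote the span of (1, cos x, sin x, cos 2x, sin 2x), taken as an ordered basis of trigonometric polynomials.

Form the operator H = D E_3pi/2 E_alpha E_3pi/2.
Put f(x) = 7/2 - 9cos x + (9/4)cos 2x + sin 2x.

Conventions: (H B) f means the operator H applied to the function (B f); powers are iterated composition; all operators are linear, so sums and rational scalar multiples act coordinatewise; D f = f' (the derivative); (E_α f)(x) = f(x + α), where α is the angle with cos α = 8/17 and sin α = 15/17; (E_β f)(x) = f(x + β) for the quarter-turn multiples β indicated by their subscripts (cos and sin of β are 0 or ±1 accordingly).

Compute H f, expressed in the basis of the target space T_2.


E_3pi/2 f = 7/2 - 9sin x - (9/4)cos 2x - sin 2x
E_alpha E_3pi/2 f = 7/2 - (135/17)cos x - (72/17)sin x + (489/1156)cos 2x + (701/289)sin 2x
E_3pi/2 E_alpha E_3pi/2 f = 7/2 + (72/17)cos x - (135/17)sin x - (489/1156)cos 2x - (701/289)sin 2x
D E_3pi/2 E_alpha E_3pi/2 f = -(135/17)cos x - (72/17)sin x - (1402/289)cos 2x + (489/578)sin 2x

the image equals g(x) = -(135/17)cos x - (72/17)sin x - (1402/289)cos 2x + (489/578)sin 2x


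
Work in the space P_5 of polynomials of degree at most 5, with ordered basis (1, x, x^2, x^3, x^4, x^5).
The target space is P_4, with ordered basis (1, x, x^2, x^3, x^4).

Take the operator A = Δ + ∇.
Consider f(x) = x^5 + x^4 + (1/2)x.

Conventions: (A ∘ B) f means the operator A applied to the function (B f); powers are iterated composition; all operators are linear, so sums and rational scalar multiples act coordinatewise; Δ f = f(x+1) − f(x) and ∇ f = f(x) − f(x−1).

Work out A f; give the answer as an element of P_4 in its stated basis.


Δ f = 5x^4 + 14x^3 + 16x^2 + 9x + 5/2
∇ f = 5x^4 - 6x^3 + 4x^2 - x + 1/2
(Δ + ∇) f = 10x^4 + 8x^3 + 20x^2 + 8x + 3

g(x) = 10x^4 + 8x^3 + 20x^2 + 8x + 3


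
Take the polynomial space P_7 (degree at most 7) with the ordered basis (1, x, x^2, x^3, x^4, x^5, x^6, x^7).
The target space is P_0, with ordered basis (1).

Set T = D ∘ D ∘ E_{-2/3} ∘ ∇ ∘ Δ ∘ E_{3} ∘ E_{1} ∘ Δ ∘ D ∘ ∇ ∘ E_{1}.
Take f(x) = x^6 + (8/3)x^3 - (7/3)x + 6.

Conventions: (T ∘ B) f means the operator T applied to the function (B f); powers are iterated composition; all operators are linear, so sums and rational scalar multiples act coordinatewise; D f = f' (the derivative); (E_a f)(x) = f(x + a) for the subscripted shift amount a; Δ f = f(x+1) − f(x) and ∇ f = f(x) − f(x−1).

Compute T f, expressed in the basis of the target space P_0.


the result is g(x) = 0

E_{1} f = x^6 + 6x^5 + 15x^4 + (68/3)x^3 + 23x^2 + (35/3)x + 22/3
∇ E_{1} f = 6x^5 + 15x^4 + 20x^3 + 23x^2 + 14x + 4/3
D (∇ ∘ E_{1}) f = 30x^4 + 60x^3 + 60x^2 + 46x + 14
Δ D (∇ ∘ E_{1}) f = 120x^3 + 360x^2 + 420x + 196
E_{1} (Δ ∘ D ∘ ∇ ∘ E_{1}) f = 120x^3 + 720x^2 + 1500x + 1096
E_{3} E_{1} (Δ ∘ D ∘ ∇ ∘ E_{1}) f = 120x^3 + 1800x^2 + 9060x + 15316
Δ E_{3} E_{1} (Δ ∘ D ∘ ∇ ∘ E_{1}) f = 360x^2 + 3960x + 10980
∇ Δ E_{3} E_{1} (Δ ∘ D ∘ ∇ ∘ E_{1}) f = 720x + 3600
E_{-2/3} (∇ ∘ Δ ∘ E_{3}) E_{1} (Δ ∘ D ∘ ∇ ∘ E_{1}) f = 720x + 3120
D E_{-2/3} (∇ ∘ Δ ∘ E_{3}) E_{1} (Δ ∘ D ∘ ∇ ∘ E_{1}) f = 720
D D E_{-2/3} (∇ ∘ Δ ∘ E_{3}) E_{1} (Δ ∘ D ∘ ∇ ∘ E_{1}) f = 0


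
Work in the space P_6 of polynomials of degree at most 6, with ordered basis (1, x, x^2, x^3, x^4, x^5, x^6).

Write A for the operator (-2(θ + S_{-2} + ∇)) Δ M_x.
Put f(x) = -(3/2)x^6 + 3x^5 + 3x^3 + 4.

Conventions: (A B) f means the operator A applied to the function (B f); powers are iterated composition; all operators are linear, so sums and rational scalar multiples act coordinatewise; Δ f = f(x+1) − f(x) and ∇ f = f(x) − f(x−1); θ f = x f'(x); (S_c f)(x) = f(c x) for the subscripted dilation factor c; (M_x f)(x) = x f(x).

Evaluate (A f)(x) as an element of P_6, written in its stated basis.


the image equals g(x) = 1470x^6 - 603x^5 + 120x^4 + 405x^3 - 630x^2 + 81x - 41

M_x f = -(3/2)x^7 + 3x^6 + 3x^4 + 4x
Δ M_x f = -(21/2)x^6 - (27/2)x^5 - (15/2)x^4 + (39/2)x^3 + (63/2)x^2 + (39/2)x + 17/2
θ (Δ M_x) f = -63x^6 - (135/2)x^5 - 30x^4 + (117/2)x^3 + 63x^2 + (39/2)x
S_{-2} (Δ M_x) f = -672x^6 + 432x^5 - 120x^4 - 156x^3 + 126x^2 - 39x + 17/2
∇ (Δ M_x) f = -63x^5 + 90x^4 - 105x^3 + 126x^2 - 21x + 12
(θ + S_{-2} + ∇) (Δ M_x) f = -735x^6 + (603/2)x^5 - 60x^4 - (405/2)x^3 + 315x^2 - (81/2)x + 41/2
(-2(θ + S_{-2} + ∇)) (Δ M_x) f = 1470x^6 - 603x^5 + 120x^4 + 405x^3 - 630x^2 + 81x - 41


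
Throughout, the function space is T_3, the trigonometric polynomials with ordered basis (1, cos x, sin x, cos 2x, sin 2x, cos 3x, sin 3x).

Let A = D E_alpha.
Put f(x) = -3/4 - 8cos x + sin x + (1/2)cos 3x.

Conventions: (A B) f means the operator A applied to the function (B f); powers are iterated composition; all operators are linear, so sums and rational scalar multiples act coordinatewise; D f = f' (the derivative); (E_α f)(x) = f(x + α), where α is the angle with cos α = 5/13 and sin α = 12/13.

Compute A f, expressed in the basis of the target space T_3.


E_alpha f = -3/4 - (28/13)cos x + (101/13)sin x - (2035/4394)cos 3x + (414/2197)sin 3x
D E_alpha f = (101/13)cos x + (28/13)sin x + (1242/2197)cos 3x + (6105/4394)sin 3x

the result is g(x) = (101/13)cos x + (28/13)sin x + (1242/2197)cos 3x + (6105/4394)sin 3x


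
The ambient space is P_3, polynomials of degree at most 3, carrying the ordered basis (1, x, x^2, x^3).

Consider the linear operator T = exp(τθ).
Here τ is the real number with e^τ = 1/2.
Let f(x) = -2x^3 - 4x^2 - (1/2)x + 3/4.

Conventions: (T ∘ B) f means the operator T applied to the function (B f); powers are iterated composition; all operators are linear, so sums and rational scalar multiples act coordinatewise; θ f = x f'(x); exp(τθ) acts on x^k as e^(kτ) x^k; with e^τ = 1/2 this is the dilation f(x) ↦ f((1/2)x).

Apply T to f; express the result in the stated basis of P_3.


the image equals g(x) = -(1/4)x^3 - x^2 - (1/4)x + 3/4

exp(τθ) x^k = e^(kτ) x^k; with e^τ = 1/2 this sends x^k to (1/2)^k x^k
x ↦ 1/2 x
x^2 ↦ 1/4 x^2
x^3 ↦ 1/8 x^3
applying this coordinatewise to f: exp(τθ) f = -(1/4)x^3 - x^2 - (1/4)x + 3/4


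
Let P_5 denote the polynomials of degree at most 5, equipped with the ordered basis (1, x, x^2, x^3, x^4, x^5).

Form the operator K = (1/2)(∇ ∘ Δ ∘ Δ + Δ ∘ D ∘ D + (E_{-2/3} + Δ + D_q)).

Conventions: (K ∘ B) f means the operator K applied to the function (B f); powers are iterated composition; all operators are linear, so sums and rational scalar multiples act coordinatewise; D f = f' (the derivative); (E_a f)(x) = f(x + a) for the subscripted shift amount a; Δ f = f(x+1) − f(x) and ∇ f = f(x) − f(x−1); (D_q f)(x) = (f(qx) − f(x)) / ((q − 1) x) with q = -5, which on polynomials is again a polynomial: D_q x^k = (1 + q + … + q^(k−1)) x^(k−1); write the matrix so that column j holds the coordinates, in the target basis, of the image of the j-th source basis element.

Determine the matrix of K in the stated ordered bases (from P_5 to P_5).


the matrix is [[1/2, 2/3, 13/18, 343/54, 2041/162, 12361/486]; [0, 1/2, -5/3, 13/6, 686/27, 10205/162]; [0, 0, 1/2, 11, 13/3, 1715/27]; [0, 0, 0, 1/2, -154/3, 65/9]; [0, 0, 0, 0, 1/2, 784/3]; [0, 0, 0, 0, 0, 1/2]] (rows listed top to bottom)

image of 1: 1/2
image of x: (1/2)x + 2/3
image of x^2: (1/2)x^2 - (5/3)x + 13/18
image of x^3: (1/2)x^3 + 11x^2 + (13/6)x + 343/54
image of x^4: (1/2)x^4 - (154/3)x^3 + (13/3)x^2 + (686/27)x + 2041/162
image of x^5: (1/2)x^5 + (784/3)x^4 + (65/9)x^3 + (1715/27)x^2 + (10205/162)x + 12361/486
each image's coordinates form column j of the matrix


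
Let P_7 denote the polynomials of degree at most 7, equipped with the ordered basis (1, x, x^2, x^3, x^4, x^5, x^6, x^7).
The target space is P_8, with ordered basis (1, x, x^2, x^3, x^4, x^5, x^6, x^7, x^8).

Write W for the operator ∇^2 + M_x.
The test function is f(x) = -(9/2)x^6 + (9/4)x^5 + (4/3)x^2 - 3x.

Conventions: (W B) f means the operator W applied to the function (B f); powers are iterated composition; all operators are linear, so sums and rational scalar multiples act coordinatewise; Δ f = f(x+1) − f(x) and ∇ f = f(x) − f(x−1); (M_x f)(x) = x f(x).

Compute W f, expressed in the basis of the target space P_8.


∇ f = -27x^5 + (315/4)x^4 - (225/2)x^3 + 90x^2 - (427/12)x + 29/12
∇ ∇ f = -135x^4 + 585x^3 - 1080x^2 + (1935/2)x - 2063/6
M_x f = -(9/2)x^7 + (9/4)x^6 + (4/3)x^3 - 3x^2
(∇^2 + M_x) f = -(9/2)x^7 + (9/4)x^6 - 135x^4 + (1759/3)x^3 - 1083x^2 + (1935/2)x - 2063/6

the image equals g(x) = -(9/2)x^7 + (9/4)x^6 - 135x^4 + (1759/3)x^3 - 1083x^2 + (1935/2)x - 2063/6


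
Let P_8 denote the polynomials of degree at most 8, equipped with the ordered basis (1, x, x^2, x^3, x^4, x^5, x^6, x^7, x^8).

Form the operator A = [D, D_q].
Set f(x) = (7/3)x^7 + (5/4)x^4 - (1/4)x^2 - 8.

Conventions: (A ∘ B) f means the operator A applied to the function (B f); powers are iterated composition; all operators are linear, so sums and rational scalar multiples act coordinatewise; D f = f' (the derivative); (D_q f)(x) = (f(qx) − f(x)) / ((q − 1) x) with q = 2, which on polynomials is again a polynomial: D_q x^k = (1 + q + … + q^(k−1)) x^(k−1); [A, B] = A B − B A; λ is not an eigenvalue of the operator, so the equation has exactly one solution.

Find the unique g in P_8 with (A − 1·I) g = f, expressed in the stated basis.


write g with unknown coordinates in the stated basis and equate coefficients in (A − 1·I) g = f
solving from the highest basis element down gives g = -(7/3)x^7 - 749x^5 - (5/4)x^4 - 36701x^3 - 21x^2 - 183505x - 13
check: A g = -749x^5 - 36701x^3 - (85/4)x^2 - 183505x - 21
so A g − 1·g = (7/3)x^7 + (5/4)x^4 - (1/4)x^2 - 8 = f ✓

the image equals g(x) = -(7/3)x^7 - 749x^5 - (5/4)x^4 - 36701x^3 - 21x^2 - 183505x - 13
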